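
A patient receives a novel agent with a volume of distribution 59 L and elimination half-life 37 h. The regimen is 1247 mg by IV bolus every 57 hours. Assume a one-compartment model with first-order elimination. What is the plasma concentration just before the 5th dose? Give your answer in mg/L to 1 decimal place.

f = (1/2)^(τ/t½) = (1/2)^(57/37) ≈ 0.3438.
C₀ = D/Vd = 1247/59 ≈ 21.136 mg/L.
Before the 5th dose, 4 doses have been given. Superposition: Cmin = C₀·(f + f² + … + f^4).
≈ 21.136 × (0.3438 + 0.1182 + 0.0406 + 0.0140) ≈ 21.136 × 0.5166 ≈ 10.919 mg/L.

10.9 mg/L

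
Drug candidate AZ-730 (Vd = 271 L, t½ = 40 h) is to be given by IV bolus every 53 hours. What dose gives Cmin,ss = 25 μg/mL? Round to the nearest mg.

τ/t½ = 53/40 ≈ 1.325, so f = (1/2)^(53/40) ≈ 0.399149.
Cmin,ss = (D/Vd)·f/(1−f), so D = Cmin,ss·Vd·(1−f)/f.
D = 25 × 271 × (1−f)/f ≈ 25 × 271 × 1.50533 ≈ 10198.61 mg.

10199 mg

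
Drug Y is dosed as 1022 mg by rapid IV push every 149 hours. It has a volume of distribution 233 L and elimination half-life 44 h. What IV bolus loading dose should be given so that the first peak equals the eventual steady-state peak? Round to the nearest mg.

1130 mg

f = (1/2)^(149/44) ≈ 0.095632; accumulation ratio R = 1/(1−f) ≈ 1.10574.
Loading dose to hit Cmax,ss on first dose: D_load = D_maint·R ≈ 1022 × 1.10574 ≈ 1130.07 mg.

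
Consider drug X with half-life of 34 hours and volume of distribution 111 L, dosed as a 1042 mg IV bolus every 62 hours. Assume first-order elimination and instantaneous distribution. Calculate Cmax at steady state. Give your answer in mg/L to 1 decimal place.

Over one 62-h interval, 62/34 ≈ 1.8235 half-lives elapse, leaving f ≈ 0.2825 of each dose.
Accumulation ratio R = 1/(1 − f) ≈ 1/0.7175 ≈ 1.3937.
Each bolus raises the concentration by D/Vd = 1042/111 ≈ 9.387 mg/L.
Steady-state peak Cmax,ss = C₀·R ≈ 9.387 × 1.3937 ≈ 13.083 mg/L.

13.1 mg/L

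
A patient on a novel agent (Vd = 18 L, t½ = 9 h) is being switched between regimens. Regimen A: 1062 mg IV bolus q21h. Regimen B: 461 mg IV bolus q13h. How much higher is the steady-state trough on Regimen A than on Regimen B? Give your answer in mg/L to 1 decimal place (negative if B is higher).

Regimen A: f = (1/2)^(21/9) ≈ 0.1984; Cmin,ss = (1062/18)·f/(1−f) ≈ 14.603 mg/L.
Regimen B: f = (1/2)^(13/9) ≈ 0.3674; Cmin,ss = (461/18)·f/(1−f) ≈ 14.874 mg/L.
Difference ≈ 14.603 − 14.874 ≈ -0.271 mg/L.

-0.3 mg/L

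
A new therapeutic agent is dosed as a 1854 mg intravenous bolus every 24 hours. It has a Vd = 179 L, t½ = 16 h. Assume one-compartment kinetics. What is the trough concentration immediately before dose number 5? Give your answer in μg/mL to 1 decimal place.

f = (1/2)^(τ/t½) = (1/2)^(24/16) ≈ 0.3536.
C₀ = D/Vd = 1854/179 ≈ 10.358 μg/mL.
Before the 5th dose, 4 doses have been given. Superposition: Cmin = C₀·(f + f² + … + f^4).
≈ 10.358 × (0.3536 + 0.1250 + 0.0442 + 0.0156) ≈ 10.358 × 0.5384 ≈ 5.577 μg/mL.

5.6 μg/mL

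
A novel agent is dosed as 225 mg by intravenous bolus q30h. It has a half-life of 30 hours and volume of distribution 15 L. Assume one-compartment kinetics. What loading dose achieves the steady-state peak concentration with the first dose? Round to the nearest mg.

450 mg

f = (1/2)^(30/30) ≈ 0.500000; accumulation ratio R = 1/(1−f) ≈ 2.00000.
Loading dose to hit Cmax,ss on first dose: D_load = D_maint·R ≈ 225 × 2.00000 ≈ 450.00 mg.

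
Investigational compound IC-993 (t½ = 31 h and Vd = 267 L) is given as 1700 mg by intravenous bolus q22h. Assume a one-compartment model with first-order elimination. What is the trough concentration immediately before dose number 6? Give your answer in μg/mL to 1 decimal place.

9.2 μg/mL

f = (1/2)^(τ/t½) = (1/2)^(22/31) ≈ 0.6115.
C₀ = D/Vd = 1700/267 ≈ 6.367 μg/mL.
Before the 6th dose, 5 doses have been given. Superposition: Cmin = C₀·(f + f² + … + f^5).
≈ 6.367 × (0.6115 + 0.3739 + 0.2287 + 0.1398 + 0.0855) ≈ 6.367 × 1.4394 ≈ 9.165 μg/mL.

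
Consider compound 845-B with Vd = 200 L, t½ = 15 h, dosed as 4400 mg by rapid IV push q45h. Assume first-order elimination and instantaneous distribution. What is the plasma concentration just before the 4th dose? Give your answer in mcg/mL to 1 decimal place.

f = (1/2)^(τ/t½) = (1/2)^(45/15) ≈ 0.1250.
C₀ = D/Vd = 4400/200 ≈ 22.000 mcg/mL.
Before the 4th dose, 3 doses have been given. Superposition: Cmin = C₀·(f + f² + … + f^3).
≈ 22.000 × (0.1250 + 0.0156 + 0.0020) ≈ 22.000 × 0.1426 ≈ 3.137 mcg/mL.

3.1 mcg/mL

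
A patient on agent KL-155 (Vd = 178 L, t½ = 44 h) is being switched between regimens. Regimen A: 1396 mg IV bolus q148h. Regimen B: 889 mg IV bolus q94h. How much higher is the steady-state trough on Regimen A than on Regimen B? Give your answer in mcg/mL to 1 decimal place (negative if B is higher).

-0.6 mcg/mL

Regimen A: f = (1/2)^(148/44) ≈ 0.0972; Cmin,ss = (1396/178)·f/(1−f) ≈ 0.844 mcg/mL.
Regimen B: f = (1/2)^(94/44) ≈ 0.2275; Cmin,ss = (889/178)·f/(1−f) ≈ 1.471 mcg/mL.
Difference ≈ 0.844 − 1.471 ≈ -0.627 mcg/mL.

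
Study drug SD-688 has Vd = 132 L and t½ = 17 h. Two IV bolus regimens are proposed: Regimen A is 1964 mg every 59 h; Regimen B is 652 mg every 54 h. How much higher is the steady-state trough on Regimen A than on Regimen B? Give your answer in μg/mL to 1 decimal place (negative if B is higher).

Regimen A: f = (1/2)^(59/17) ≈ 0.0902; Cmin,ss = (1964/132)·f/(1−f) ≈ 1.475 μg/mL.
Regimen B: f = (1/2)^(54/17) ≈ 0.1106; Cmin,ss = (652/132)·f/(1−f) ≈ 0.614 μg/mL.
Difference ≈ 1.475 − 0.614 ≈ 0.861 μg/mL.

0.9 μg/mL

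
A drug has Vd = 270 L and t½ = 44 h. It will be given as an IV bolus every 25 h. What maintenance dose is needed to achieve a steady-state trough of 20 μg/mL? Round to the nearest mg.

τ/t½ = 25/44 ≈ 0.56818, so f = (1/2)^(25/44) ≈ 0.674466.
Cmin,ss = (D/Vd)·f/(1−f), so D = Cmin,ss·Vd·(1−f)/f.
D = 20 × 270 × (1−f)/f ≈ 20 × 270 × 0.48265 ≈ 2606.31 mg.

2606 mg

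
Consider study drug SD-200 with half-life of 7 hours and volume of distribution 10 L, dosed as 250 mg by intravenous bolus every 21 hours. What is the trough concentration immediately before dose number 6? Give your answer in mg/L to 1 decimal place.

f = (1/2)^(τ/t½) = (1/2)^(21/7) ≈ 0.1250.
C₀ = D/Vd = 250/10 ≈ 25.000 mg/L.
Before the 6th dose, 5 doses have been given. Superposition: Cmin = C₀·(f + f² + … + f^5).
≈ 25.000 × (0.1250 + 0.0156 + 0.0020 + 0.0002 + 0.0000) ≈ 25.000 × 0.1428 ≈ 3.570 mg/L.

3.6 mg/L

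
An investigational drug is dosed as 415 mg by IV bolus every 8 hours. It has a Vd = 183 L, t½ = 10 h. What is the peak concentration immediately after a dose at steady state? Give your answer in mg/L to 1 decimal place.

5.3 mg/L

Over one 8-h interval, 8/10 ≈ 0.8 half-lives elapse, leaving f ≈ 0.5743 of each dose.
At steady state, accumulation factor R = 1/(1 − e^(−kτ)) ≈ 2.3491.
Each bolus raises the concentration by D/Vd = 415/183 ≈ 2.268 mg/L.
Cmax,ss = C₀/(1 − f) ≈ 2.268/0.4257 ≈ 5.328 mg/L.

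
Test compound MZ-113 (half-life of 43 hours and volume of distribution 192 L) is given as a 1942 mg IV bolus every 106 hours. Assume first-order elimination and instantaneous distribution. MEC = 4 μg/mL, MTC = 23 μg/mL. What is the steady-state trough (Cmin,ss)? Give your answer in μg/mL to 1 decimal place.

Over one 106-h interval, 106/43 ≈ 2.4651 half-lives elapse, leaving f ≈ 0.1811 of each dose.
Each bolus raises the concentration by D/Vd = 1942/192 ≈ 10.115 μg/mL.
Steady-state trough Cmin,ss = C₀·f/(1−f) ≈ 10.115 × 0.1811/0.8189 ≈ 2.237 μg/mL.
Trough 2.2 μg/mL vs MEC 4 μg/mL: subtherapeutic.

2.2 μg/mL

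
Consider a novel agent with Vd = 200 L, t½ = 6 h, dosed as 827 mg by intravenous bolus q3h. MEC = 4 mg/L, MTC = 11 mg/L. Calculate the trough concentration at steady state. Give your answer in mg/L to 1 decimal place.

k = ln2/t½ = ln2/6 ≈ 0.115525 h⁻¹; fraction remaining f = e^(−kτ) = e^(−0.115525×3) ≈ 0.7071.
At steady state, accumulation factor R = 1/(1 − e^(−kτ)) ≈ 3.4141.
Single-dose peak C₀ = D/Vd = 827/200 ≈ 4.135 mg/L.
Steady-state peak Cmax,ss = C₀·R ≈ 4.135 × 3.4141 ≈ 14.117 mg/L.
One interval later, Cmin,ss = Cmax,ss·e^(−kτ) ≈ 14.117 × 0.7071 ≈ 9.982 mg/L.
Trough 10.0 mg/L vs MEC 4 mg/L: adequate.

10.0 mg/L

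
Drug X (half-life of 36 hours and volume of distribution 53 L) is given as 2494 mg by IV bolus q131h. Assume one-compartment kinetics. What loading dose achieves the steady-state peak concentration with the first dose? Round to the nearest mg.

f = (1/2)^(131/36) ≈ 0.080276; accumulation ratio R = 1/(1−f) ≈ 1.08728.
Loading dose to hit Cmax,ss on first dose: D_load = D_maint·R ≈ 2494 × 1.08728 ≈ 2711.68 mg.

2712 mg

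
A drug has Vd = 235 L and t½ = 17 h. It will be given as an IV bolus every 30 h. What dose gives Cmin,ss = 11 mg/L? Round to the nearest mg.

τ/t½ = 30/17 ≈ 1.7647, so f = (1/2)^(30/17) ≈ 0.294287.
Cmin,ss = (D/Vd)·f/(1−f), so D = Cmin,ss·Vd·(1−f)/f.
D = 11 × 235 × (1−f)/f ≈ 11 × 235 × 2.39804 ≈ 6198.93 mg.

6199 mg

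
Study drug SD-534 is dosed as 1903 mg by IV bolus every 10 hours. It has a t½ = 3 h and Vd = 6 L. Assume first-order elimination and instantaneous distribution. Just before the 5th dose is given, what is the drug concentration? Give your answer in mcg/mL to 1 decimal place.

34.9 mcg/mL

f = (1/2)^(τ/t½) = (1/2)^(10/3) ≈ 0.0992.
C₀ = D/Vd = 1903/6 ≈ 317.167 mcg/mL.
Before the 5th dose, 4 doses have been given. Superposition: Cmin = C₀·(f + f² + … + f^4).
≈ 317.167 × (0.0992 + 0.0098 + 0.0010 + 0.0001) ≈ 317.167 × 0.1101 ≈ 34.920 mcg/mL.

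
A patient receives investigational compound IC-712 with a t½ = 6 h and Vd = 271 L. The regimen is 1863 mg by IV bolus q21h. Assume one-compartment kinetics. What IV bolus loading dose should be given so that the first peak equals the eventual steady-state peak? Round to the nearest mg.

f = (1/2)^(21/6) ≈ 0.088388; accumulation ratio R = 1/(1−f) ≈ 1.09696.
Loading dose to hit Cmax,ss on first dose: D_load = D_maint·R ≈ 1863 × 1.09696 ≈ 2043.64 mg.

2044 mg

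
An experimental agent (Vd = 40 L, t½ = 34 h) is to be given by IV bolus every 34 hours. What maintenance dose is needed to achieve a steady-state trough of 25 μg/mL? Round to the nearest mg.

1000 mg

τ/t½ = 34/34 ≈ 1, so f = (1/2)^(34/34) ≈ 0.500000.
Cmin,ss = (D/Vd)·f/(1−f), so D = Cmin,ss·Vd·(1−f)/f.
D = 25 × 40 × (1−f)/f ≈ 25 × 40 × 1.00000 ≈ 1000.00 mg.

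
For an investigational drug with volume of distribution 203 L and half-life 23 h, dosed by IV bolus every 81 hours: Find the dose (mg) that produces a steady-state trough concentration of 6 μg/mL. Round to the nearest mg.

12771 mg

τ/t½ = 81/23 ≈ 3.5217, so f = (1/2)^(81/23) ≈ 0.087066.
Cmin,ss = (D/Vd)·f/(1−f), so D = Cmin,ss·Vd·(1−f)/f.
D = 6 × 203 × (1−f)/f ≈ 6 × 203 × 10.48554 ≈ 12771.39 mg.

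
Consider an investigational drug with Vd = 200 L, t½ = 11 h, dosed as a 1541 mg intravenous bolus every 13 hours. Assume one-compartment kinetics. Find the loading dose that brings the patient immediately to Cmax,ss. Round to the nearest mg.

f = (1/2)^(13/11) ≈ 0.440796; accumulation ratio R = 1/(1−f) ≈ 1.78826.
Loading dose to hit Cmax,ss on first dose: D_load = D_maint·R ≈ 1541 × 1.78826 ≈ 2755.71 mg.

2756 mg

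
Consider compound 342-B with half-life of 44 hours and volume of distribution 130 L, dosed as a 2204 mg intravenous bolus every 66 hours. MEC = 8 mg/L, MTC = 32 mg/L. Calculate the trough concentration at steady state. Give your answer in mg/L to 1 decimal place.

Over one 66-h interval, 66/44 ≈ 1.5 half-lives elapse, leaving f ≈ 0.3536 of each dose.
Single-dose peak C₀ = D/Vd = 2204/130 ≈ 16.954 mg/L.
Steady-state trough Cmin,ss = C₀·f/(1−f) ≈ 16.954 × 0.3536/0.6464 ≈ 9.274 mg/L.
Trough 9.3 mg/L vs MEC 8 mg/L: adequate.

9.3 mg/L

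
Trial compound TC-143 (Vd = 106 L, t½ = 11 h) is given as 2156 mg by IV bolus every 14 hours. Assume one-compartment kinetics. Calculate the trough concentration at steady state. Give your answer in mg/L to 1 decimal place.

14.4 mg/L

k = ln2/t½ = ln2/11 ≈ 0.063013 h⁻¹; fraction remaining f = e^(−kτ) = e^(−0.063013×14) ≈ 0.4139.
Single-dose peak C₀ = D/Vd = 2156/106 ≈ 20.340 mg/L.
Steady-state trough Cmin,ss = C₀·f/(1−f) ≈ 20.340 × 0.4139/0.5861 ≈ 14.364 mg/L.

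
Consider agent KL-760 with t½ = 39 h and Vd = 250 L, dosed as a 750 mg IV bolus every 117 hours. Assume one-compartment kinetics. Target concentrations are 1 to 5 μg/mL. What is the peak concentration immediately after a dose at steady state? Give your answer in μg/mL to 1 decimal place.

3.4 μg/mL

τ = 117 h = 3 half-lives, so f = (1/2)^3 = 0.125.
At steady state, R = 1/(1 − 0.125) = 8/7.
Single-dose peak C₀ = D/Vd = 750/250 = 3 μg/mL.
Steady-state peak Cmax,ss = C₀·R = 3 × 8/7 ≈ 3.429 μg/mL.
Peak 3.4 μg/mL vs MTC 5 μg/mL: below toxic threshold.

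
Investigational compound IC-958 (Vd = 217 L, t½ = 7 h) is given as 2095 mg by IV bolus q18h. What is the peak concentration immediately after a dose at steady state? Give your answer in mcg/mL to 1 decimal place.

11.6 mcg/mL

Over one 18-h interval, 18/7 ≈ 2.5714 half-lives elapse, leaving f ≈ 0.1682 of each dose.
Accumulation ratio R = 1/(1 − f) ≈ 1/0.8318 ≈ 1.2022.
Single-dose peak C₀ = D/Vd = 2095/217 ≈ 9.654 mcg/mL.
Cmax,ss = C₀/(1 − f) ≈ 9.654/0.8318 ≈ 11.606 mcg/mL.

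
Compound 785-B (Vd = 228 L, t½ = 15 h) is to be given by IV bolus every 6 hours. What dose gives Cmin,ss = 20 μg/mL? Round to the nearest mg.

1457 mg

τ/t½ = 6/15 ≈ 0.4, so f = (1/2)^(6/15) ≈ 0.757858.
Cmin,ss = (D/Vd)·f/(1−f), so D = Cmin,ss·Vd·(1−f)/f.
D = 20 × 228 × (1−f)/f ≈ 20 × 228 × 0.31951 ≈ 1456.97 mg.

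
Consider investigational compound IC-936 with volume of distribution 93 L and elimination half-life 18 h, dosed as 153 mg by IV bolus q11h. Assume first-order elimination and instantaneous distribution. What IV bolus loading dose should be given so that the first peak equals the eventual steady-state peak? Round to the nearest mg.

f = (1/2)^(11/18) ≈ 0.654692; accumulation ratio R = 1/(1−f) ≈ 2.89597.
Loading dose to hit Cmax,ss on first dose: D_load = D_maint·R ≈ 153 × 2.89597 ≈ 443.08 mg.

443 mg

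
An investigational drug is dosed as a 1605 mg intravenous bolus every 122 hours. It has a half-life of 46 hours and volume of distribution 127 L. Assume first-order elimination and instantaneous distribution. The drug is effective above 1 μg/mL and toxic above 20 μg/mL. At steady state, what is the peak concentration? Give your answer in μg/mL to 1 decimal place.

15.0 μg/mL

Over one 122-h interval, 122/46 ≈ 2.6522 half-lives elapse, leaving f ≈ 0.1591 of each dose.
Accumulation ratio R = 1/(1 − f) ≈ 1/0.8409 ≈ 1.1892.
Each bolus raises the concentration by D/Vd = 1605/127 ≈ 12.638 μg/mL.
Steady-state peak Cmax,ss = C₀·R ≈ 12.638 × 1.1892 ≈ 15.029 μg/mL.
Peak 15.0 μg/mL vs MTC 20 μg/mL: below toxic threshold.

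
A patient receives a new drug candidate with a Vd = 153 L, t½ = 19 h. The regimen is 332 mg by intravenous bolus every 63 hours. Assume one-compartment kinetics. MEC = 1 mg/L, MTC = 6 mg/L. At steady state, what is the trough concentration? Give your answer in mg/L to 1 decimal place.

0.2 mg/L

τ/t½ = 63/19 ≈ 3.3158, so fraction remaining f = (1/2)^(63/19) ≈ 0.1004.
At steady state, accumulation factor R = 1/(1 − e^(−kτ)) ≈ 1.1116.
Each bolus raises the concentration by D/Vd = 332/153 ≈ 2.170 mg/L.
Cmax,ss = C₀/(1 − f) ≈ 2.170/0.8996 ≈ 2.412 mg/L.
One interval later, Cmin,ss = Cmax,ss·e^(−kτ) ≈ 2.412 × 0.1004 ≈ 0.242 mg/L.
Trough 0.2 mg/L vs MEC 1 mg/L: subtherapeutic.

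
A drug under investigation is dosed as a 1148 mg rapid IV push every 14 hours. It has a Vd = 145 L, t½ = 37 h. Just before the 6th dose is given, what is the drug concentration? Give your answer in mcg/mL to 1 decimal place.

19.3 mcg/mL

f = (1/2)^(τ/t½) = (1/2)^(14/37) ≈ 0.7693.
C₀ = D/Vd = 1148/145 ≈ 7.917 mcg/mL.
Before the 6th dose, 5 doses have been given. Superposition: Cmin = C₀·(f + f² + … + f^5).
≈ 7.917 × (0.7693 + 0.5918 + 0.4553 + 0.3503 + 0.2695) ≈ 7.917 × 2.4362 ≈ 19.287 mcg/mL.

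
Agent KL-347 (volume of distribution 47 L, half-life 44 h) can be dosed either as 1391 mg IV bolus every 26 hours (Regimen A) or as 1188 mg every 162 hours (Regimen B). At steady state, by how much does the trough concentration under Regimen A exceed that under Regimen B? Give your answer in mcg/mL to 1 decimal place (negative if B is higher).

56.3 mcg/mL

Regimen A: f = (1/2)^(26/44) ≈ 0.6639; Cmin,ss = (1391/47)·f/(1−f) ≈ 58.461 mcg/mL.
Regimen B: f = (1/2)^(162/44) ≈ 0.0779; Cmin,ss = (1188/47)·f/(1−f) ≈ 2.135 mcg/mL.
Difference ≈ 58.461 − 2.135 ≈ 56.326 mcg/mL.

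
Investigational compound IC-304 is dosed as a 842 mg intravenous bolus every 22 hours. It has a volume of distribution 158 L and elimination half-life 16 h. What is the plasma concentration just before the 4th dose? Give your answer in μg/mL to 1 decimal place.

3.2 μg/mL

f = (1/2)^(τ/t½) = (1/2)^(22/16) ≈ 0.3856.
C₀ = D/Vd = 842/158 ≈ 5.329 μg/mL.
Before the 4th dose, 3 doses have been given. Superposition: Cmin = C₀·(f + f² + … + f^3).
≈ 5.329 × (0.3856 + 0.1487 + 0.0573) ≈ 5.329 × 0.5916 ≈ 3.153 μg/mL.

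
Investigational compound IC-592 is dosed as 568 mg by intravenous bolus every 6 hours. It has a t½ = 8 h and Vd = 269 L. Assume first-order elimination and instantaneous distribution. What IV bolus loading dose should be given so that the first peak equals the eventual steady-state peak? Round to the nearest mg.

1401 mg

f = (1/2)^(6/8) ≈ 0.594604; accumulation ratio R = 1/(1−f) ≈ 2.46672.
Loading dose to hit Cmax,ss on first dose: D_load = D_maint·R ≈ 568 × 2.46672 ≈ 1401.10 mg.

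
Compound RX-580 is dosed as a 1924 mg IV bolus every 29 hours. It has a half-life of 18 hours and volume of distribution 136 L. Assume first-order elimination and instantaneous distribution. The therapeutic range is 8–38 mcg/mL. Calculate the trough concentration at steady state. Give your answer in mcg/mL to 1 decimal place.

Over one 29-h interval, 29/18 ≈ 1.6111 half-lives elapse, leaving f ≈ 0.3273 of each dose.
Each bolus raises the concentration by D/Vd = 1924/136 ≈ 14.147 mcg/mL.
Steady-state trough Cmin,ss = C₀·f/(1−f) ≈ 14.147 × 0.3273/0.6727 ≈ 6.883 mcg/mL.
Trough 6.9 mcg/mL vs MEC 8 mcg/mL: subtherapeutic.

6.9 mcg/mL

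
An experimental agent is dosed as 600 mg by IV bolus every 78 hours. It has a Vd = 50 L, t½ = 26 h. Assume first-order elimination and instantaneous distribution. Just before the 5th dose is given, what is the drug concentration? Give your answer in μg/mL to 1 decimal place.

f = (1/2)^(τ/t½) = (1/2)^(78/26) ≈ 0.1250.
C₀ = D/Vd = 600/50 ≈ 12.000 μg/mL.
Before the 5th dose, 4 doses have been given. Superposition: Cmin = C₀·(f + f² + … + f^4).
≈ 12.000 × (0.1250 + 0.0156 + 0.0020 + 0.0002) ≈ 12.000 × 0.1428 ≈ 1.714 μg/mL.

1.7 μg/mL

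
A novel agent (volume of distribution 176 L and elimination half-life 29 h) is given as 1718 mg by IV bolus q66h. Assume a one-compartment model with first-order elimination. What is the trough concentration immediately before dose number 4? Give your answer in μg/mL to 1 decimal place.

f = (1/2)^(τ/t½) = (1/2)^(66/29) ≈ 0.2065.
C₀ = D/Vd = 1718/176 ≈ 9.761 μg/mL.
Before the 4th dose, 3 doses have been given. Superposition: Cmin = C₀·(f + f² + … + f^3).
≈ 9.761 × (0.2065 + 0.0426 + 0.0088) ≈ 9.761 × 0.2579 ≈ 2.517 μg/mL.

2.5 μg/mL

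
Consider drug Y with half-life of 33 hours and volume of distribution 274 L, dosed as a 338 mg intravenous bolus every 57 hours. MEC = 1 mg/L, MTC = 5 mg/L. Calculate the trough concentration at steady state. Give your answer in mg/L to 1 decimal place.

Over one 57-h interval, 57/33 ≈ 1.7273 half-lives elapse, leaving f ≈ 0.3020 of each dose.
Single-dose peak C₀ = D/Vd = 338/274 ≈ 1.234 mg/L.
Steady-state trough Cmin,ss = C₀·f/(1−f) ≈ 1.234 × 0.3020/0.6980 ≈ 0.534 mg/L.
Trough 0.5 mg/L vs MEC 1 mg/L: subtherapeutic.

0.5 mg/L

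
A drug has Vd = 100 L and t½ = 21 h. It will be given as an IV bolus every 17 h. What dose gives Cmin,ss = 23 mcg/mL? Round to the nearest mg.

τ/t½ = 17/21 ≈ 0.80952, so f = (1/2)^(17/21) ≈ 0.570570.
Cmin,ss = (D/Vd)·f/(1−f), so D = Cmin,ss·Vd·(1−f)/f.
D = 23 × 100 × (1−f)/f ≈ 23 × 100 × 0.75263 ≈ 1731.05 mg.

1731 mg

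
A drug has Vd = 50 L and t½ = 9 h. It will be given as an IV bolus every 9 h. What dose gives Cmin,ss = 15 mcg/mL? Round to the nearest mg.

τ/t½ = 9/9 ≈ 1, so f = (1/2)^(9/9) ≈ 0.500000.
Cmin,ss = (D/Vd)·f/(1−f), so D = Cmin,ss·Vd·(1−f)/f.
D = 15 × 50 × (1−f)/f ≈ 15 × 50 × 1.00000 ≈ 750.00 mg.

750 mg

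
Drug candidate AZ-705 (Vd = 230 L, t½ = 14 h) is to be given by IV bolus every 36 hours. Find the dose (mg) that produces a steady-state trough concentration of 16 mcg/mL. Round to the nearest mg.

τ/t½ = 36/14 ≈ 2.5714, so f = (1/2)^(36/14) ≈ 0.168238.
Cmin,ss = (D/Vd)·f/(1−f), so D = Cmin,ss·Vd·(1−f)/f.
D = 16 × 230 × (1−f)/f ≈ 16 × 230 × 4.94396 ≈ 18193.77 mg.

18194 mg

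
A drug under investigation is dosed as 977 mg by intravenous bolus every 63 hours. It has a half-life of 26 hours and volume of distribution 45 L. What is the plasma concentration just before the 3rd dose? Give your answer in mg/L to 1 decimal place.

4.8 mg/L

f = (1/2)^(τ/t½) = (1/2)^(63/26) ≈ 0.1865.
C₀ = D/Vd = 977/45 ≈ 21.711 mg/L.
Before the 3rd dose, 2 doses have been given. Superposition: Cmin = C₀·(f + f²).
≈ 21.711 × (0.1865 + 0.0348) ≈ 21.711 × 0.2213 ≈ 4.805 mg/L.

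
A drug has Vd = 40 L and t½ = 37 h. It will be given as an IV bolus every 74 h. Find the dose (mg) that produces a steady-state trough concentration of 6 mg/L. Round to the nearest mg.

720 mg

τ/t½ = 74/37 ≈ 2, so f = (1/2)^(74/37) ≈ 0.250000.
Cmin,ss = (D/Vd)·f/(1−f), so D = Cmin,ss·Vd·(1−f)/f.
D = 6 × 40 × (1−f)/f ≈ 6 × 40 × 3.00000 ≈ 720.00 mg.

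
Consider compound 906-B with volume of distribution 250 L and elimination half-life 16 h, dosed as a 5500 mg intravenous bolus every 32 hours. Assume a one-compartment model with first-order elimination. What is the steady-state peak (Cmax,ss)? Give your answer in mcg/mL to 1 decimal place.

The dosing interval is 2 half-lives, so f = 2^(−2) = 0.25.
At steady state, R = 1/(1 − 0.25) = 4/3.
Single-dose peak C₀ = D/Vd = 5500/250 = 22 mcg/mL.
Steady-state peak Cmax,ss = C₀·R = 22 × 4/3 ≈ 29.333 mcg/mL.

29.3 mcg/mL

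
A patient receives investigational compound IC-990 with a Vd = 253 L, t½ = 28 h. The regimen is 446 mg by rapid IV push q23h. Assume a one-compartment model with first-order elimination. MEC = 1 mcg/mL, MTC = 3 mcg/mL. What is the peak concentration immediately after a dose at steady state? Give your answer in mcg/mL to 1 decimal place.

4.1 mcg/mL

τ/t½ = 23/28 ≈ 0.82143, so fraction remaining f = (1/2)^(23/28) ≈ 0.5659.
At steady state, accumulation factor R = 1/(1 − e^(−kτ)) ≈ 2.3036.
Each bolus raises the concentration by D/Vd = 446/253 ≈ 1.763 mcg/mL.
Cmax,ss = C₀/(1 − f) ≈ 1.763/0.4341 ≈ 4.061 mcg/mL.
Peak 4.1 mcg/mL vs MTC 3 mcg/mL: exceeds toxic threshold.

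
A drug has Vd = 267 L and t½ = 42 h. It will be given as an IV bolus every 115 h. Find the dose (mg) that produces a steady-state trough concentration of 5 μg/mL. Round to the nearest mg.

7572 mg

τ/t½ = 115/42 ≈ 2.7381, so f = (1/2)^(115/42) ≈ 0.149883.
Cmin,ss = (D/Vd)·f/(1−f), so D = Cmin,ss·Vd·(1−f)/f.
D = 5 × 267 × (1−f)/f ≈ 5 × 267 × 5.67187 ≈ 7571.95 mg.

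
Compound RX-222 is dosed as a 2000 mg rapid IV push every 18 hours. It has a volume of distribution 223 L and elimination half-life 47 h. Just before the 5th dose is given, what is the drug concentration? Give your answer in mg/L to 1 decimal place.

f = (1/2)^(τ/t½) = (1/2)^(18/47) ≈ 0.7669.
C₀ = D/Vd = 2000/223 ≈ 8.969 mg/L.
Before the 5th dose, 4 doses have been given. Superposition: Cmin = C₀·(f + f² + … + f^4).
≈ 8.969 × (0.7669 + 0.5881 + 0.4510 + 0.3459) ≈ 8.969 × 2.1519 ≈ 19.300 mg/L.

19.3 mg/L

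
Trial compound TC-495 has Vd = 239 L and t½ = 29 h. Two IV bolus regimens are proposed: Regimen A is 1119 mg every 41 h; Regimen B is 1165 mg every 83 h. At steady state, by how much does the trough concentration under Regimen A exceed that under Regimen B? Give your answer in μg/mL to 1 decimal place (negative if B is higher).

Regimen A: f = (1/2)^(41/29) ≈ 0.3753; Cmin,ss = (1119/239)·f/(1−f) ≈ 2.813 μg/mL.
Regimen B: f = (1/2)^(83/29) ≈ 0.1375; Cmin,ss = (1165/239)·f/(1−f) ≈ 0.777 μg/mL.
Difference ≈ 2.813 − 0.777 ≈ 2.036 μg/mL.

2.0 μg/mL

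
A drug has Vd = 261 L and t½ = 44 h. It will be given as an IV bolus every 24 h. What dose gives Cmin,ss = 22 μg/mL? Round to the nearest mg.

τ/t½ = 24/44 ≈ 0.54545, so f = (1/2)^(24/44) ≈ 0.685175.
Cmin,ss = (D/Vd)·f/(1−f), so D = Cmin,ss·Vd·(1−f)/f.
D = 22 × 261 × (1−f)/f ≈ 22 × 261 × 0.45948 ≈ 2638.33 mg.

2638 mg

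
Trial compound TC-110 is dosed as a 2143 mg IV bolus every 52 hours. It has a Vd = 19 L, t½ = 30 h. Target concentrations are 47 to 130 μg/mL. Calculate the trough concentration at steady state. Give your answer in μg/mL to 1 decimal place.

48.5 μg/mL

τ/t½ = 52/30 ≈ 1.7333, so fraction remaining f = (1/2)^(52/30) ≈ 0.3008.
Accumulation ratio R = 1/(1 − f) ≈ 1/0.6992 ≈ 1.4302.
Each bolus raises the concentration by D/Vd = 2143/19 ≈ 112.789 μg/mL.
Cmax,ss = C₀/(1 − f) ≈ 112.789/0.6992 ≈ 161.311 μg/mL.
One interval later, Cmin,ss = Cmax,ss·e^(−kτ) ≈ 161.311 × 0.3008 ≈ 48.522 μg/mL.
Trough 48.5 μg/mL vs MEC 47 μg/mL: adequate.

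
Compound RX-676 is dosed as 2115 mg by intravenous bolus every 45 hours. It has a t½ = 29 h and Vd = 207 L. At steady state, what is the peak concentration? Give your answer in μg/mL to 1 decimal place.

τ/t½ = 45/29 ≈ 1.5517, so fraction remaining f = (1/2)^(45/29) ≈ 0.3411.
At steady state, accumulation factor R = 1/(1 − e^(−kτ)) ≈ 1.5177.
Single-dose peak C₀ = D/Vd = 2115/207 ≈ 10.217 μg/mL.
Steady-state peak Cmax,ss = C₀·R ≈ 10.217 × 1.5177 ≈ 15.506 μg/mL.

15.5 μg/mL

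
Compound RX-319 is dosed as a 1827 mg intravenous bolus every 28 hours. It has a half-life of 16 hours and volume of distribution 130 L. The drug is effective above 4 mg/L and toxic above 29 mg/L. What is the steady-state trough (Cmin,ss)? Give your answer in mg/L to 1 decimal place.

τ/t½ = 28/16 ≈ 1.75, so fraction remaining f = (1/2)^(28/16) ≈ 0.2973.
Single-dose peak C₀ = D/Vd = 1827/130 ≈ 14.054 mg/L.
Steady-state trough Cmin,ss = C₀·f/(1−f) ≈ 14.054 × 0.2973/0.7027 ≈ 5.946 mg/L.
Trough 5.9 mg/L vs MEC 4 mg/L: adequate.

5.9 mg/L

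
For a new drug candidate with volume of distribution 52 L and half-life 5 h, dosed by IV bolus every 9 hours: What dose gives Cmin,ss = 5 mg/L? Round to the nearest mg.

τ/t½ = 9/5 ≈ 1.8, so f = (1/2)^(9/5) ≈ 0.287175.
Cmin,ss = (D/Vd)·f/(1−f), so D = Cmin,ss·Vd·(1−f)/f.
D = 5 × 52 × (1−f)/f ≈ 5 × 52 × 2.48220 ≈ 645.37 mg.

645 mg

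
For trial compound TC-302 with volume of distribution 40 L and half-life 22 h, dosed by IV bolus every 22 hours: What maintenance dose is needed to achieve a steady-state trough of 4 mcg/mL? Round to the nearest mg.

τ/t½ = 22/22 ≈ 1, so f = (1/2)^(22/22) ≈ 0.500000.
Cmin,ss = (D/Vd)·f/(1−f), so D = Cmin,ss·Vd·(1−f)/f.
D = 4 × 40 × (1−f)/f ≈ 4 × 40 × 1.00000 ≈ 160.00 mg.

160 mg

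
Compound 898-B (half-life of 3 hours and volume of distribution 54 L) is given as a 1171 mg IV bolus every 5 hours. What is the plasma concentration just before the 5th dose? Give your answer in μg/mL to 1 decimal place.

f = (1/2)^(τ/t½) = (1/2)^(5/3) ≈ 0.3150.
C₀ = D/Vd = 1171/54 ≈ 21.685 μg/mL.
Before the 5th dose, 4 doses have been given. Superposition: Cmin = C₀·(f + f² + … + f^4).
≈ 21.685 × (0.3150 + 0.0992 + 0.0313 + 0.0098) ≈ 21.685 × 0.4553 ≈ 9.873 μg/mL.

9.9 μg/mL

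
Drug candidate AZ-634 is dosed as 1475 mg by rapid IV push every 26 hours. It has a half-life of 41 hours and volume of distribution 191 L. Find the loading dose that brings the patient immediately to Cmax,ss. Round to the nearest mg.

4147 mg

f = (1/2)^(26/41) ≈ 0.644322; accumulation ratio R = 1/(1−f) ≈ 2.81153.
Loading dose to hit Cmax,ss on first dose: D_load = D_maint·R ≈ 1475 × 2.81153 ≈ 4147.01 mg.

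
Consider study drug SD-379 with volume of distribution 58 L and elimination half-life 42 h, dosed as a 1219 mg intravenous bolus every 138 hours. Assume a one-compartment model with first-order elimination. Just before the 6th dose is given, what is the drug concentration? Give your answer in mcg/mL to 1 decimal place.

f = (1/2)^(τ/t½) = (1/2)^(138/42) ≈ 0.1025.
C₀ = D/Vd = 1219/58 ≈ 21.017 mcg/mL.
Before the 6th dose, 5 doses have been given. Superposition: Cmin = C₀·(f + f² + … + f^5).
≈ 21.017 × (0.1025 + 0.0105 + 0.0011 + 0.0001 + 0.0000) ≈ 21.017 × 0.1142 ≈ 2.400 mcg/mL.

2.4 mcg/mL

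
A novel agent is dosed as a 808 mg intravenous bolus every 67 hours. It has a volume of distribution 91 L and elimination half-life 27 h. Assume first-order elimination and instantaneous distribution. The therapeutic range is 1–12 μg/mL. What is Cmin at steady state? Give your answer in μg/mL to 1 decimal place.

τ/t½ = 67/27 ≈ 2.4815, so fraction remaining f = (1/2)^(67/27) ≈ 0.1791.
Single-dose peak C₀ = D/Vd = 808/91 ≈ 8.879 μg/mL.
Steady-state trough Cmin,ss = C₀·f/(1−f) ≈ 8.879 × 0.1791/0.8209 ≈ 1.937 μg/mL.
Trough 1.9 μg/mL vs MEC 1 μg/mL: adequate.

1.9 μg/mL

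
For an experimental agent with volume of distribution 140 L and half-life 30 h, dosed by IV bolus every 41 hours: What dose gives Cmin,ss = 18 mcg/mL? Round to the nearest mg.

3978 mg

τ/t½ = 41/30 ≈ 1.3667, so f = (1/2)^(41/30) ≈ 0.387786.
Cmin,ss = (D/Vd)·f/(1−f), so D = Cmin,ss·Vd·(1−f)/f.
D = 18 × 140 × (1−f)/f ≈ 18 × 140 × 1.57874 ≈ 3978.42 mg.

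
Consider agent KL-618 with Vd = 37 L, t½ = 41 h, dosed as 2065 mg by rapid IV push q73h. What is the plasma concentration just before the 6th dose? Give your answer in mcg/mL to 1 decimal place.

22.9 mcg/mL

f = (1/2)^(τ/t½) = (1/2)^(73/41) ≈ 0.2911.
C₀ = D/Vd = 2065/37 ≈ 55.811 mcg/mL.
Before the 6th dose, 5 doses have been given. Superposition: Cmin = C₀·(f + f² + … + f^5).
≈ 55.811 × (0.2911 + 0.0847 + 0.0247 + 0.0072 + 0.0021) ≈ 55.811 × 0.4098 ≈ 22.871 mcg/mL.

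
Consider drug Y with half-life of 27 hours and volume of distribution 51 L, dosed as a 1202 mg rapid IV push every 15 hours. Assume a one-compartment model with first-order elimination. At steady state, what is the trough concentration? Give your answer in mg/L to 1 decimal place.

50.2 mg/L

k = ln2/t½ = ln2/27 ≈ 0.025672 h⁻¹; fraction remaining f = e^(−kτ) = e^(−0.025672×15) ≈ 0.6804.
At steady state, accumulation factor R = 1/(1 − e^(−kτ)) ≈ 3.1289.
Each bolus raises the concentration by D/Vd = 1202/51 ≈ 23.569 mg/L.
Cmax,ss = C₀/(1 − f) ≈ 23.569/0.3196 ≈ 73.745 mg/L.
One interval later, Cmin,ss = Cmax,ss·e^(−kτ) ≈ 73.745 × 0.6804 ≈ 50.176 mg/L.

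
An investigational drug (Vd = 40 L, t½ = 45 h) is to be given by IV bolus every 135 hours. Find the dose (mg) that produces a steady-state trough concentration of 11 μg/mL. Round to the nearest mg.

τ/t½ = 135/45 ≈ 3, so f = (1/2)^(135/45) ≈ 0.125000.
Cmin,ss = (D/Vd)·f/(1−f), so D = Cmin,ss·Vd·(1−f)/f.
D = 11 × 40 × (1−f)/f ≈ 11 × 40 × 7.00000 ≈ 3080.00 mg.

3080 mg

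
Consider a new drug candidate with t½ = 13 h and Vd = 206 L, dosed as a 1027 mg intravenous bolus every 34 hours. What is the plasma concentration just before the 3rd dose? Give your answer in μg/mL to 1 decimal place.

f = (1/2)^(τ/t½) = (1/2)^(34/13) ≈ 0.1632.
C₀ = D/Vd = 1027/206 ≈ 4.985 μg/mL.
Before the 3rd dose, 2 doses have been given. Superposition: Cmin = C₀·(f + f²).
≈ 4.985 × (0.1632 + 0.0266) ≈ 4.985 × 0.1898 ≈ 0.946 μg/mL.

0.9 μg/mL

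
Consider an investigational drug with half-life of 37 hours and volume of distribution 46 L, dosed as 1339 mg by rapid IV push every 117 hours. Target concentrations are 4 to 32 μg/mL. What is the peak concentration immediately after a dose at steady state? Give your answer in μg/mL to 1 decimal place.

k = ln2/t½ = ln2/37 ≈ 0.018734 h⁻¹; fraction remaining f = e^(−kτ) = e^(−0.018734×117) ≈ 0.1117.
Accumulation ratio R = 1/(1 − f) ≈ 1/0.8883 ≈ 1.1257.
Single-dose peak C₀ = D/Vd = 1339/46 ≈ 29.109 μg/mL.
Cmax,ss = C₀/(1 − f) ≈ 29.109/0.8883 ≈ 32.769 μg/mL.
Peak 32.8 μg/mL vs MTC 32 μg/mL: exceeds toxic threshold.

32.8 μg/mL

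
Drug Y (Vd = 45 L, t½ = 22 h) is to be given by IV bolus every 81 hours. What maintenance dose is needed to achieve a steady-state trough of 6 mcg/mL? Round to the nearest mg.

3195 mg

τ/t½ = 81/22 ≈ 3.6818, so f = (1/2)^(81/22) ≈ 0.077922.
Cmin,ss = (D/Vd)·f/(1−f), so D = Cmin,ss·Vd·(1−f)/f.
D = 6 × 45 × (1−f)/f ≈ 6 × 45 × 11.83335 ≈ 3195.00 mg.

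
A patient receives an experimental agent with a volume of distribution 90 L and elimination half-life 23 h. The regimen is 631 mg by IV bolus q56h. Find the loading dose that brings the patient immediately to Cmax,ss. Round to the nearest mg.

f = (1/2)^(56/23) ≈ 0.184951; accumulation ratio R = 1/(1−f) ≈ 1.22692.
Loading dose to hit Cmax,ss on first dose: D_load = D_maint·R ≈ 631 × 1.22692 ≈ 774.19 mg.

774 mg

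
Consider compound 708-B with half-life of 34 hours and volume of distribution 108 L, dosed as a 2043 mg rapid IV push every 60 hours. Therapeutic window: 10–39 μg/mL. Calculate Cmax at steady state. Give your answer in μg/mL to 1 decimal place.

τ/t½ = 60/34 ≈ 1.7647, so fraction remaining f = (1/2)^(60/34) ≈ 0.2943.
At steady state, accumulation factor R = 1/(1 − e^(−kτ)) ≈ 1.4170.
Single-dose peak C₀ = D/Vd = 2043/108 ≈ 18.917 μg/mL.
Steady-state peak Cmax,ss = C₀·R ≈ 18.917 × 1.4170 ≈ 26.805 μg/mL.
Peak 26.8 μg/mL vs MTC 39 μg/mL: below toxic threshold.

26.8 μg/mL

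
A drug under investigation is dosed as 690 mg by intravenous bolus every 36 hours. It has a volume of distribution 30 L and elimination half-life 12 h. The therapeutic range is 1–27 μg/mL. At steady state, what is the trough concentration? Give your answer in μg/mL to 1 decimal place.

3.3 μg/mL

τ = 36 h = 3 half-lives, so f = (1/2)^3 = 0.125.
Accumulation ratio R = 1/(1 − f) = 1/0.875 = 8/7.
Single-dose peak C₀ = D/Vd = 690/30 = 23 μg/mL.
Steady-state peak Cmax,ss = C₀·R = 23 × 8/7 ≈ 26.286 μg/mL.
Steady-state trough Cmin,ss = Cmax,ss·f ≈ 26.286 × 0.125 ≈ 3.286 μg/mL.
Trough 3.3 μg/mL vs MEC 1 μg/mL: adequate.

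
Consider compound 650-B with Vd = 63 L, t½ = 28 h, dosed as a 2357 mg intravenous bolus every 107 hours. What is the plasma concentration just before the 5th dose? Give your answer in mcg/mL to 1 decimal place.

f = (1/2)^(τ/t½) = (1/2)^(107/28) ≈ 0.0707.
C₀ = D/Vd = 2357/63 ≈ 37.413 mcg/mL.
Before the 5th dose, 4 doses have been given. Superposition: Cmin = C₀·(f + f² + … + f^4).
≈ 37.413 × (0.0707 + 0.0050 + 0.0004 + 0.0000) ≈ 37.413 × 0.0761 ≈ 2.847 mcg/mL.

2.8 mcg/mL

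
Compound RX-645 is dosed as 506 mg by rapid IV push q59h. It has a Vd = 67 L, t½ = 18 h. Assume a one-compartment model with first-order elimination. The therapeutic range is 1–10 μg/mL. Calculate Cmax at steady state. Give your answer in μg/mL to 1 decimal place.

8.4 μg/mL

Over one 59-h interval, 59/18 ≈ 3.2778 half-lives elapse, leaving f ≈ 0.1031 of each dose.
At steady state, accumulation factor R = 1/(1 − e^(−kτ)) ≈ 1.1150.
Single-dose peak C₀ = D/Vd = 506/67 ≈ 7.552 μg/mL.
Steady-state peak Cmax,ss = C₀·R ≈ 7.552 × 1.1150 ≈ 8.420 μg/mL.
Peak 8.4 μg/mL vs MTC 10 μg/mL: below toxic threshold.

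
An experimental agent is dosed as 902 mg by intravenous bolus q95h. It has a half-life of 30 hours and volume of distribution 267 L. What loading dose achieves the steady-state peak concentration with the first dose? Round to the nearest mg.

1015 mg

f = (1/2)^(95/30) ≈ 0.111362; accumulation ratio R = 1/(1−f) ≈ 1.12532.
Loading dose to hit Cmax,ss on first dose: D_load = D_maint·R ≈ 902 × 1.12532 ≈ 1015.04 mg.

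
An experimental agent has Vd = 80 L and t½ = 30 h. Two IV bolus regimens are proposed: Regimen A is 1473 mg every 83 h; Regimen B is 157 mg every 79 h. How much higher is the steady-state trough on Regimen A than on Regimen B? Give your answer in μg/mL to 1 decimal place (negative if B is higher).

Regimen A: f = (1/2)^(83/30) ≈ 0.1469; Cmin,ss = (1473/80)·f/(1−f) ≈ 3.171 μg/mL.
Regimen B: f = (1/2)^(79/30) ≈ 0.1612; Cmin,ss = (157/80)·f/(1−f) ≈ 0.377 μg/mL.
Difference ≈ 3.171 − 0.377 ≈ 2.794 μg/mL.

2.8 μg/mL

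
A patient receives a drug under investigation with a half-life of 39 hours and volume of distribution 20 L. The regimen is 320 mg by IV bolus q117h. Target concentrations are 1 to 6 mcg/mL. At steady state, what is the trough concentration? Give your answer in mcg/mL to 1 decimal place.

The dosing interval is 3 half-lives, so f = 2^(−3) = 0.125.
Accumulation ratio R = 1/(1 − f) = 1/0.875 = 8/7.
Single-dose peak C₀ = D/Vd = 320/20 = 16 mcg/mL.
Steady-state peak Cmax,ss = C₀·R = 16 × 8/7 ≈ 18.286 mcg/mL.
Steady-state trough Cmin,ss = Cmax,ss·f ≈ 18.286 × 0.125 ≈ 2.286 mcg/mL.
Trough 2.3 mcg/mL vs MEC 1 mcg/mL: adequate.

2.3 mcg/mL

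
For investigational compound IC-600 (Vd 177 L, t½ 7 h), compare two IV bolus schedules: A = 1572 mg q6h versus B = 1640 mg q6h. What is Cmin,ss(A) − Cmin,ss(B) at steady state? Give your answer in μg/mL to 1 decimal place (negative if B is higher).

Regimen A: f = (1/2)^(6/7) ≈ 0.5520; Cmin,ss = (1572/177)·f/(1−f) ≈ 10.943 μg/mL.
Regimen B: f = (1/2)^(6/7) ≈ 0.5520; Cmin,ss = (1640/177)·f/(1−f) ≈ 11.416 μg/mL.
Difference ≈ 10.943 − 11.416 ≈ -0.473 μg/mL.

-0.5 μg/mL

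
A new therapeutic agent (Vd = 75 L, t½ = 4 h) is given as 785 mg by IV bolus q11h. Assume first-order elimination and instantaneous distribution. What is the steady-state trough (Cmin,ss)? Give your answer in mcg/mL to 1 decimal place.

k = ln2/t½ = ln2/4 ≈ 0.173287 h⁻¹; fraction remaining f = e^(−kτ) = e^(−0.173287×11) ≈ 0.1487.
At steady state, accumulation factor R = 1/(1 − e^(−kτ)) ≈ 1.1747.
Single-dose peak C₀ = D/Vd = 785/75 ≈ 10.467 mcg/mL.
Steady-state peak Cmax,ss = C₀·R ≈ 10.467 × 1.1747 ≈ 12.296 mcg/mL.
Steady-state trough Cmin,ss = Cmax,ss·f ≈ 12.296 × 0.1487 ≈ 1.828 mcg/mL.

1.8 mcg/mL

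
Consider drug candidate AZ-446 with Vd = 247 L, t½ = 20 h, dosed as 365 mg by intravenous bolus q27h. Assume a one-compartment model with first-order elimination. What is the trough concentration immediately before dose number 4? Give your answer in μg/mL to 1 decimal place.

f = (1/2)^(τ/t½) = (1/2)^(27/20) ≈ 0.3923.
C₀ = D/Vd = 365/247 ≈ 1.478 μg/mL.
Before the 4th dose, 3 doses have been given. Superposition: Cmin = C₀·(f + f² + … + f^3).
≈ 1.478 × (0.3923 + 0.1539 + 0.0604) ≈ 1.478 × 0.6066 ≈ 0.897 μg/mL.

0.9 μg/mL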